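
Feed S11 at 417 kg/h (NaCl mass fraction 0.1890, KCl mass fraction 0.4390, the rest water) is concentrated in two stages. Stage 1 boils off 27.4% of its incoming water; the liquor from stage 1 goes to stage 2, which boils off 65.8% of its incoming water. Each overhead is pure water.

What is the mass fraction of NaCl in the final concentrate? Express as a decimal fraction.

water in feed = 417×0.372 = 155.12 kg/h.
After stage 1: water left = (1−0.274)×155.12 = 112.62; stream total = 374.5 kg/h.
After stage 2: water left = (1−0.658)×112.62 = 38.516; final concentrate = 300.39 kg/h.
NaCl fraction = 78.813/300.39 = 0.2624.

0.2624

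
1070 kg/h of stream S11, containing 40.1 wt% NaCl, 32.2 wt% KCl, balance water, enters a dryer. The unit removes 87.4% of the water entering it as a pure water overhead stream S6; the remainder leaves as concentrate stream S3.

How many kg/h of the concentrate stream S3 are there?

811 kg/h

water entering = 1070×0.277 = 296.39 kg/h; overhead removed = 0.874×296.39 = 259.04 kg/h.
Concentrate = 1070 − 259.04 = 810.96 kg/h.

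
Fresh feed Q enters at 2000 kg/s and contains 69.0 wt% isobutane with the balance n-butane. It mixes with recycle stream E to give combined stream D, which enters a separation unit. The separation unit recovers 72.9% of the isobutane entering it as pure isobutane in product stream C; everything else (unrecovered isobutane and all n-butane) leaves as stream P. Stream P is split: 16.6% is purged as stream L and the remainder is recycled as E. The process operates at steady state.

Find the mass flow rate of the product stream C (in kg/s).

1300 kg/s

isobutane in D: m_A = 2000×0.690 + (1−0.166)·(1−0.729)·m_A, so m_A = 1380/0.7740 = 1783 kg/s.
Product C = 0.729×1783 = 1299.8 kg/s.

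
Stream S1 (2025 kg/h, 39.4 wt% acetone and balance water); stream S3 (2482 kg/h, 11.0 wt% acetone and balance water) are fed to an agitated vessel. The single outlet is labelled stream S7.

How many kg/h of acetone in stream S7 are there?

acetone out = acetone in = 2025×0.394 + 2482×0.110 = 1070.9 kg/h.

1071 kg/h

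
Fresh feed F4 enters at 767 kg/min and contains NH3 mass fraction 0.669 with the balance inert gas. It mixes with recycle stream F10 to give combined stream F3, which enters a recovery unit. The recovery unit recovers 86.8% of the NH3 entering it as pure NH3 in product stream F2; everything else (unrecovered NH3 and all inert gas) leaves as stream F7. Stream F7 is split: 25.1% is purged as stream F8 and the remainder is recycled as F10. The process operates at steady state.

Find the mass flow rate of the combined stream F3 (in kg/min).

1581 kg/min

inert gas enters only via F4 and leaves only via the purge: 767×0.331 = 0.251×(inert gas in F7), and the recovery unit passes all inert gas, so inert gas in F3 = inert gas in F7 = 1011.5 kg/min.
NH3 in F3: m_A = 767×0.669 + (1−0.251)·(1−0.868)·m_A, so m_A = 513.12/0.9011 = 569.42 kg/min.
F3 = 569.42 + 1011.5 = 1580.9 kg/min.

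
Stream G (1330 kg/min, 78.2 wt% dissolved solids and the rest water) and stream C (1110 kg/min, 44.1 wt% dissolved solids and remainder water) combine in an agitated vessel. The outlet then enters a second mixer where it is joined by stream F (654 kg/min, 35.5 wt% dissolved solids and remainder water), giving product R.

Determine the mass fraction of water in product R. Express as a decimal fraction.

Overall, product flow = 3094 kg/min.
water in = 1330×0.218 + 1110×0.559 + 654×0.645 = 1332.3 kg/min.
water fraction in R = 0.431.

0.431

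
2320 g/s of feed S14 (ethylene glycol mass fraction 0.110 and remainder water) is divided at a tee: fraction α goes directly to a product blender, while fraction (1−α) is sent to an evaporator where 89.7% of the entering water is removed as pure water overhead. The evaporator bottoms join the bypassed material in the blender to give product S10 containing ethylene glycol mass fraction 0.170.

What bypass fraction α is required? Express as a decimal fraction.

0.558

All 2320×0.110 = 255.2 g/s of ethylene glycol reaches S10, so S10 = 255.2/0.170 = 1501.2 g/s and vapour = 818.82 g/s.
The evaporator receives (1−α)·2320 of feed at 0.890 water and removes 0.897 of that water:
0.897×0.890×(1−α)×2320 = 818.82
(1−α) = 818.82/1852.1 = 0.4421;  α = 0.5579.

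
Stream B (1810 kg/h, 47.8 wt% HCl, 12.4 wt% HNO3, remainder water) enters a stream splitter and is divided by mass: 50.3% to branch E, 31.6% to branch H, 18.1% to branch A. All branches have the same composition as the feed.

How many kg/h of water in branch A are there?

Branch A total = 0.181×1810 = 327.61 kg/h.
water in A = 0.398×327.61 = 130.39 kg/h.

130.4 kg/h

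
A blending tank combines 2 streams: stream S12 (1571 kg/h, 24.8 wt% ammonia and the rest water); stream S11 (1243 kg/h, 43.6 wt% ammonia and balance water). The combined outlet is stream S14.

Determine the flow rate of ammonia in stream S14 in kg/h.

931.6 kg/h

ammonia out = ammonia in = 1571×0.248 + 1243×0.436 = 931.56 kg/h.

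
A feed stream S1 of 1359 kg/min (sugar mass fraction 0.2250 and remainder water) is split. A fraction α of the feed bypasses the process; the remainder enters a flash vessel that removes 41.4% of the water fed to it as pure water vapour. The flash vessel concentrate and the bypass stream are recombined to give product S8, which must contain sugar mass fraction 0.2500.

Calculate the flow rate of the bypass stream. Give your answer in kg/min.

935.4 kg/min

All 1359×0.225 = 305.78 kg/min of sugar reaches S8, so S8 = 305.78/0.250 = 1223.1 kg/min and vapour = 135.9 kg/min.
The evaporator receives (1−α)·1359 of feed at 0.775 water and removes 0.414 of that water:
0.414×0.775×(1−α)×1359 = 135.9
(1−α) = 135.9/436.04 = 0.3117;  α = 0.6883.
Bypass flow = 0.6883×1359 = 935.44 kg/min.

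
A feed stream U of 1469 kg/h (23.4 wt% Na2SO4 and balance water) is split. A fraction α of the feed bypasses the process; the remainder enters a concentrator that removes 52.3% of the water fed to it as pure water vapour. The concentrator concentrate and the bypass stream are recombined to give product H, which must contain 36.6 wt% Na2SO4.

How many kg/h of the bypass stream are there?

All 1469×0.234 = 343.75 kg/h of Na2SO4 reaches H, so H = 343.75/0.366 = 939.2 kg/h and vapour = 529.8 kg/h.
The evaporator receives (1−α)·1469 of feed at 0.766 water and removes 0.523 of that water:
0.523×0.766×(1−α)×1469 = 529.8
(1−α) = 529.8/588.51 = 0.9002;  α = 0.0998.
Bypass flow = 0.0998×1469 = 146.54 kg/h.

146.5 kg/h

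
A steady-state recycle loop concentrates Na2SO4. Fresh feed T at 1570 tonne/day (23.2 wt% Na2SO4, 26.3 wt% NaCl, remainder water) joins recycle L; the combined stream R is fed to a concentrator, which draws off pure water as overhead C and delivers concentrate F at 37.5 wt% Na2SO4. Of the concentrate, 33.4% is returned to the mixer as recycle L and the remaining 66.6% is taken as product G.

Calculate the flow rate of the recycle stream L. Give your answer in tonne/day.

Overall Na2SO4 balance (none leaves overhead): Na2SO4 in fresh feed = Na2SO4 in product, i.e. 1570×0.232 = (1−0.334)·F·0.375.
F = 364.24/(0.375×0.666) = 1458.4 tonne/day.
Recycle L = 0.334×1458.4 = 487.11 tonne/day.

487.1 tonne/day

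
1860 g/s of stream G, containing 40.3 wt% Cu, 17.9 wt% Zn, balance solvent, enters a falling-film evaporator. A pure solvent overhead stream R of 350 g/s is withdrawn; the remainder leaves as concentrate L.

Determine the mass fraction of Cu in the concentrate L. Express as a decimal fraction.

Cu is not removed: 1860×0.403 = 749.58 g/s of Cu enters L.
Concentrate = 1860 − 350 = 1510 g/s.
Mass fraction = 749.58/1510 = 0.496.

0.496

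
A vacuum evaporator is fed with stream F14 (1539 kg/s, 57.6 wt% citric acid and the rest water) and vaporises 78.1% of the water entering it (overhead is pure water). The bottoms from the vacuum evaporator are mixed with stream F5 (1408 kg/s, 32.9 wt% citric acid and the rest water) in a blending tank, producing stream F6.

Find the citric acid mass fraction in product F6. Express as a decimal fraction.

0.554

Vapour removed = 0.781×0.424×1539 = 509.63 kg/s; concentrate = 1029.4 kg/s.
citric acid reaching the mixer = 886.46 (from concentrate) + 1408×0.329 = 1349.7 kg/s.
Product flow = 1029.4 + 1408 = 2437.4 kg/s; citric acid fraction = 0.554.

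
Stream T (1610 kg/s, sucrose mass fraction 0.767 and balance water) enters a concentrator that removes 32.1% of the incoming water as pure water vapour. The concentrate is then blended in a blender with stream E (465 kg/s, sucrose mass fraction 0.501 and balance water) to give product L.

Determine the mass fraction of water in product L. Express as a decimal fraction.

Vapour removed = 0.321×0.233×1610 = 120.42 kg/s; concentrate = 1489.6 kg/s.
water reaching the mixer = 254.71 (from concentrate) + 465×0.499 = 486.75 kg/s.
Product flow = 1489.6 + 465 = 1954.6 kg/s; water fraction = 0.249.

0.249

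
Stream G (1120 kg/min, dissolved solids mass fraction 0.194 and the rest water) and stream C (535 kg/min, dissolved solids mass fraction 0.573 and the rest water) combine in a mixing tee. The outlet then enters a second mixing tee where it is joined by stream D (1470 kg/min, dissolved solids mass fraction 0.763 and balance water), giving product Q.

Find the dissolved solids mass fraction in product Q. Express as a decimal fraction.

Overall, product flow = 3125 kg/min.
dissolved solids in = 1120×0.194 + 535×0.573 + 1470×0.763 = 1645.4 kg/min.
dissolved solids fraction in Q = 0.527.

0.527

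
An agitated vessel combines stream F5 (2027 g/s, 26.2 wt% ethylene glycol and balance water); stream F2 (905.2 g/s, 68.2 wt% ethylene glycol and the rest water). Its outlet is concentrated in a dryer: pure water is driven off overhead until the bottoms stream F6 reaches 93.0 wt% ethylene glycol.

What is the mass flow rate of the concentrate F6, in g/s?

ethylene glycol entering = 2027×0.262 + 905.2×0.682 = 1148.4 g/s.
All ethylene glycol reports to F6, so F6 = 1148.4/0.930 = 1234.9 g/s.

1235 g/s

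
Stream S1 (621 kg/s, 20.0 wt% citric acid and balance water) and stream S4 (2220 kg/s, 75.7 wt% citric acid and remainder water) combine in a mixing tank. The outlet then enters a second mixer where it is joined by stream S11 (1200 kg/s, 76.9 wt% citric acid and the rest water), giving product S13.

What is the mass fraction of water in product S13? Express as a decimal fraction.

Overall, product flow = 4041 kg/s.
water in = 621×0.800 + 2220×0.243 + 1200×0.231 = 1313.5 kg/s.
water fraction in S13 = 0.3250.

0.3250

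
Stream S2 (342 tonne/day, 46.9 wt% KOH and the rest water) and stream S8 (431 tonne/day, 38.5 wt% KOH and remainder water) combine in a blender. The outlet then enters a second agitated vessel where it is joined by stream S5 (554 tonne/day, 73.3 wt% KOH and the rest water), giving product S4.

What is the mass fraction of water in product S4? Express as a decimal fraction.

0.448

Overall, product flow = 1327 tonne/day.
water in = 342×0.531 + 431×0.615 + 554×0.267 = 594.59 tonne/day.
water fraction in S4 = 0.448.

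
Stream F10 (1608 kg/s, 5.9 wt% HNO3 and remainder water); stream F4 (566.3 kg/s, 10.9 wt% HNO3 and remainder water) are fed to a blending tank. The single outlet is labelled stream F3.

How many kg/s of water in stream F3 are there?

water out = water in = 1608×0.941 + 566.3×0.891 = 2017.7 kg/s.

2018 kg/s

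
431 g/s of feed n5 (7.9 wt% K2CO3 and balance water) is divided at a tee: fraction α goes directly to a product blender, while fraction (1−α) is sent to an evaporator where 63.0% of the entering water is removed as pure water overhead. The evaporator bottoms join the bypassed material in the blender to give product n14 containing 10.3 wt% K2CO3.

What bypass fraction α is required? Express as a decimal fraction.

All 431×0.079 = 34.049 g/s of K2CO3 reaches n14, so n14 = 34.049/0.103 = 330.57 g/s and vapour = 100.43 g/s.
The evaporator receives (1−α)·431 of feed at 0.921 water and removes 0.630 of that water:
0.630×0.921×(1−α)×431 = 100.43
(1−α) = 100.43/250.08 = 0.4016;  α = 0.5984.

0.598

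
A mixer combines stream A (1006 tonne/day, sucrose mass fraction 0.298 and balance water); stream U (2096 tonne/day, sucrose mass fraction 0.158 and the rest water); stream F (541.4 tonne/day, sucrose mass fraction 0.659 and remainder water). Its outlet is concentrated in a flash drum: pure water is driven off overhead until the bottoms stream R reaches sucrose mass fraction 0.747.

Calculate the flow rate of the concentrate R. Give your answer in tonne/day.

sucrose entering = 1006×0.298 + 2096×0.158 + 541.4×0.659 = 987.74 tonne/day.
All sucrose reports to R, so R = 987.74/0.747 = 1322.3 tonne/day.

1322 tonne/day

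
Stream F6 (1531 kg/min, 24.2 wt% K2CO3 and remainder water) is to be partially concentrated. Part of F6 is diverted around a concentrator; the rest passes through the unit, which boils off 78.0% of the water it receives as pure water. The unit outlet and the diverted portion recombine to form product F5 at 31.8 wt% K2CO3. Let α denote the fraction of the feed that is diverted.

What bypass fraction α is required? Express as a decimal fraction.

All 1531×0.242 = 370.5 kg/min of K2CO3 reaches F5, so F5 = 370.5/0.318 = 1165.1 kg/min and vapour = 365.9 kg/min.
The evaporator receives (1−α)·1531 of feed at 0.758 water and removes 0.780 of that water:
0.780×0.758×(1−α)×1531 = 365.9
(1−α) = 365.9/905.19 = 0.4042;  α = 0.5958.

0.596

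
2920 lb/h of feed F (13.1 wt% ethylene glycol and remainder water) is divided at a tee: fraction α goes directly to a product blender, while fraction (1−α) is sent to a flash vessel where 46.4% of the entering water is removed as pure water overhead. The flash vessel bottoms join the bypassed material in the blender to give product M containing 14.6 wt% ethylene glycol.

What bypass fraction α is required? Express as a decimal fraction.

All 2920×0.131 = 382.52 lb/h of ethylene glycol reaches M, so M = 382.52/0.146 = 2620 lb/h and vapour = 300 lb/h.
The evaporator receives (1−α)·2920 of feed at 0.869 water and removes 0.464 of that water:
0.464×0.869×(1−α)×2920 = 300
(1−α) = 300/1177.4 = 0.2548;  α = 0.7452.

0.745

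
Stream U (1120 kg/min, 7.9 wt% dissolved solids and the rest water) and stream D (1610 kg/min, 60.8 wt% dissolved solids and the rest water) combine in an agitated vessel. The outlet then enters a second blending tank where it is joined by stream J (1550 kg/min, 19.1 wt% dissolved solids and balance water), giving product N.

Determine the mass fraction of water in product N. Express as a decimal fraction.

0.681

Overall, product flow = 4280 kg/min.
water in = 1120×0.921 + 1610×0.392 + 1550×0.809 = 2916.6 kg/min.
water fraction in N = 0.681.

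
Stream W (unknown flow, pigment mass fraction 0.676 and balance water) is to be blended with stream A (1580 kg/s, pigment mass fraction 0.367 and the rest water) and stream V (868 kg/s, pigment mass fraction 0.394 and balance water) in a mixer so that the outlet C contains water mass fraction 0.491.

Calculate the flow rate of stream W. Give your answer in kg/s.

1941 kg/s

Let W be the unknown flow. Total out = 2448 + W.
water balance: 1526.1 + 0.324·W = 0.491·(2448 + W)
(0.324 − 0.491)·W = 0.491×2448 − 1526.1 = -324.18
W = -324.18 / -0.167 = 1941.2 kg/s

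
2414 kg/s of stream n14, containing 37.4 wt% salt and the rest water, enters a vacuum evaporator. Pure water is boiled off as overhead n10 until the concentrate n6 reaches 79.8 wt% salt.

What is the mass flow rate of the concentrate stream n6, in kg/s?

salt is conserved: 2414×0.374 = 902.84 kg/s all reports to the concentrate.
Concentrate = 902.84/(target fraction) = 1131.4 kg/s.

1131 kg/s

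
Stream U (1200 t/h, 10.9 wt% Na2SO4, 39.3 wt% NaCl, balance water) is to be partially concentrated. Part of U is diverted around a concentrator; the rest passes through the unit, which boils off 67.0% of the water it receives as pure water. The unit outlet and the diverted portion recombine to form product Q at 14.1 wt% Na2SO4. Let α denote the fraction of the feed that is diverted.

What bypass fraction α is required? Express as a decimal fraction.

All 1200×0.109 = 130.8 t/h of Na2SO4 reaches Q, so Q = 130.8/0.141 = 927.66 t/h and vapour = 272.34 t/h.
The evaporator receives (1−α)·1200 of feed at 0.498 water and removes 0.670 of that water:
0.670×0.498×(1−α)×1200 = 272.34
(1−α) = 272.34/400.39 = 0.6802;  α = 0.3198.

0.320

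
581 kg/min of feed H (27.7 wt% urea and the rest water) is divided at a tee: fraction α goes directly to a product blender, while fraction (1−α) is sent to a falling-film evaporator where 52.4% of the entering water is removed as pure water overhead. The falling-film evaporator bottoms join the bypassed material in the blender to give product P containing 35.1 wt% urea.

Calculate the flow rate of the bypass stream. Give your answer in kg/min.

All 581×0.277 = 160.94 kg/min of urea reaches P, so P = 160.94/0.351 = 458.51 kg/min and vapour = 122.49 kg/min.
The evaporator receives (1−α)·581 of feed at 0.723 water and removes 0.524 of that water:
0.524×0.723×(1−α)×581 = 122.49
(1−α) = 122.49/220.11 = 0.5565;  α = 0.4435.
Bypass flow = 0.4435×581 = 257.68 kg/min.

257.7 kg/min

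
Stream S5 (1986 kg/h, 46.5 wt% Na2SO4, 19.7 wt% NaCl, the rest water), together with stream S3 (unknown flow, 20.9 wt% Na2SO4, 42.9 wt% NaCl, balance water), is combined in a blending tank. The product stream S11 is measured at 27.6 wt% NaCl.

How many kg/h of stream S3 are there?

Let S3 be the unknown flow. Total out = 1986 + S3.
NaCl balance: 391.24 + 0.429·S3 = 0.276·(1986 + S3)
(0.429 − 0.276)·S3 = 0.276×1986 − 391.24 = 156.89
S3 = 156.89 / 0.153 = 1025.5 kg/h

1025 kg/h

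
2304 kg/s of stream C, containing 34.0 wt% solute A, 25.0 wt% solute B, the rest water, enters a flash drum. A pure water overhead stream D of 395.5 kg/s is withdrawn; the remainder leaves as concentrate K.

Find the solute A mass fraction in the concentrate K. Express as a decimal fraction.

0.4105

solute A is not removed: 2304×0.340 = 783.36 kg/s of solute A enters K.
Concentrate = 2304 − 395.5 = 1908.5 kg/s.
Mass fraction = 783.36/1908.5 = 0.4105.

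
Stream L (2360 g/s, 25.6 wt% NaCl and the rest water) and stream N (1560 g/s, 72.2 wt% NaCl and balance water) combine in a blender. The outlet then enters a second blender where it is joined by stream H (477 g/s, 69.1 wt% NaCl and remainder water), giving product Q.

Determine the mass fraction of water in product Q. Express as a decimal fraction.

0.531

Overall, product flow = 4397 g/s.
water in = 2360×0.744 + 1560×0.278 + 477×0.309 = 2336.9 g/s.
water fraction in Q = 0.531.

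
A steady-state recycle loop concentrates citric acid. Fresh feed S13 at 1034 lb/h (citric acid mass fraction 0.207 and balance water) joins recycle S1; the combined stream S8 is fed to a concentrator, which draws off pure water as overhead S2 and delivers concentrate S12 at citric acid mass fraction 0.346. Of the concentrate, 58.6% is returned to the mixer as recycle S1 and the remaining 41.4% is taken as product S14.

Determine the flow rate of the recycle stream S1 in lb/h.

875.6 lb/h

Overall citric acid balance (none leaves overhead): citric acid in fresh feed = citric acid in product, i.e. 1034×0.207 = (1−0.586)·S12·0.346.
S12 = 214.04/(0.346×0.414) = 1494.2 lb/h.
Recycle S1 = 0.586×1494.2 = 875.61 lb/h.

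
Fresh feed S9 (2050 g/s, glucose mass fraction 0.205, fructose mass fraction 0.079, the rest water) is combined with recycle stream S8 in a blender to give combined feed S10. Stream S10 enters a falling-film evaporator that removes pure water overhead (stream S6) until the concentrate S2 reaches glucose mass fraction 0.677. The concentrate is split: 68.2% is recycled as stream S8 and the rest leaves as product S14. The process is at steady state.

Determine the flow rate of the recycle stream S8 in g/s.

1331 g/s

Overall glucose balance (none leaves overhead): glucose in fresh feed = glucose in product, i.e. 2050×0.205 = (1−0.682)·S2·0.677.
S2 = 420.25/(0.677×0.318) = 1952.1 g/s.
Recycle S8 = 0.682×1952.1 = 1331.3 g/s.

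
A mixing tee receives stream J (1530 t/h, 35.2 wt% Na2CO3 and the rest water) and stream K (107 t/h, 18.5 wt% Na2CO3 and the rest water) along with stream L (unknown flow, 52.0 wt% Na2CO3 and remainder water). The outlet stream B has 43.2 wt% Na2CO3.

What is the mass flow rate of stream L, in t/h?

1691 t/h

Let L be the unknown flow. Total out = 1637 + L.
Na2CO3 balance: 558.35 + 0.520·L = 0.432·(1637 + L)
(0.520 − 0.432)·L = 0.432×1637 − 558.35 = 148.83
L = 148.83 / 0.088 = 1691.2 t/h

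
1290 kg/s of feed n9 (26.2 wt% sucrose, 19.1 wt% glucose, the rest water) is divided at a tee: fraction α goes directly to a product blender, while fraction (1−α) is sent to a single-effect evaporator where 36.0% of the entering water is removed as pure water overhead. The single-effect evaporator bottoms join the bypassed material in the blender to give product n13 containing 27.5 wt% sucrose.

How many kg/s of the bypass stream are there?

980.3 kg/s

All 1290×0.262 = 337.98 kg/s of sucrose reaches n13, so n13 = 337.98/0.275 = 1229 kg/s and vapour = 60.982 kg/s.
The evaporator receives (1−α)·1290 of feed at 0.547 water and removes 0.360 of that water:
0.360×0.547×(1−α)×1290 = 60.982
(1−α) = 60.982/254.03 = 0.2401;  α = 0.7599.
Bypass flow = 0.7599×1290 = 980.32 kg/s.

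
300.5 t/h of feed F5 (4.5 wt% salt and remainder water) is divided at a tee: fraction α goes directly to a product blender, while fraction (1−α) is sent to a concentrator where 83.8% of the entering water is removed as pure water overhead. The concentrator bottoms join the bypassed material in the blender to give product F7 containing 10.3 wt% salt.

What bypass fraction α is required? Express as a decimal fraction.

All 300.5×0.045 = 13.522 t/h of salt reaches F7, so F7 = 13.522/0.103 = 131.29 t/h and vapour = 169.21 t/h.
The evaporator receives (1−α)·300.5 of feed at 0.955 water and removes 0.838 of that water:
0.838×0.955×(1−α)×300.5 = 169.21
(1−α) = 169.21/240.49 = 0.7036;  α = 0.2964.

0.296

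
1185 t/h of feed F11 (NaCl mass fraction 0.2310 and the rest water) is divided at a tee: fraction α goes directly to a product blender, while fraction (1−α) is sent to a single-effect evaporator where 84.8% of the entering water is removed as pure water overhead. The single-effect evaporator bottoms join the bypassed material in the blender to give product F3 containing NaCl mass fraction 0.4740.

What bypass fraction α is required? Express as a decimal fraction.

All 1185×0.231 = 273.74 t/h of NaCl reaches F3, so F3 = 273.74/0.474 = 577.5 t/h and vapour = 607.5 t/h.
The evaporator receives (1−α)·1185 of feed at 0.769 water and removes 0.848 of that water:
0.848×0.769×(1−α)×1185 = 607.5
(1−α) = 607.5/772.75 = 0.7862;  α = 0.2138.

0.214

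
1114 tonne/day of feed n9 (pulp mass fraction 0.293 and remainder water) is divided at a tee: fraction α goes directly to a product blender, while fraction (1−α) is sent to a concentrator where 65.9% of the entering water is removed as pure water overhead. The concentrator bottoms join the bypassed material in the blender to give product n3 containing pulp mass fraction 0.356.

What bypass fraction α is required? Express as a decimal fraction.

All 1114×0.293 = 326.4 tonne/day of pulp reaches n3, so n3 = 326.4/0.356 = 916.86 tonne/day and vapour = 197.14 tonne/day.
The evaporator receives (1−α)·1114 of feed at 0.707 water and removes 0.659 of that water:
0.659×0.707×(1−α)×1114 = 197.14
(1−α) = 197.14/519.03 = 0.3798;  α = 0.6202.

0.620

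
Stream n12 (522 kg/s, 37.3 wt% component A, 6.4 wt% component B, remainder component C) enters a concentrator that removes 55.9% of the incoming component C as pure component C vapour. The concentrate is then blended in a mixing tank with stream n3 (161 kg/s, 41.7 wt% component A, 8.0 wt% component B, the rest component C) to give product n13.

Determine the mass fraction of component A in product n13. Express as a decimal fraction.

0.505

Vapour removed = 0.559×0.563×522 = 164.28 kg/s; concentrate = 357.72 kg/s.
component A reaching the mixer = 194.71 (from concentrate) + 161×0.417 = 261.84 kg/s.
Product flow = 357.72 + 161 = 518.72 kg/s; component A fraction = 0.505.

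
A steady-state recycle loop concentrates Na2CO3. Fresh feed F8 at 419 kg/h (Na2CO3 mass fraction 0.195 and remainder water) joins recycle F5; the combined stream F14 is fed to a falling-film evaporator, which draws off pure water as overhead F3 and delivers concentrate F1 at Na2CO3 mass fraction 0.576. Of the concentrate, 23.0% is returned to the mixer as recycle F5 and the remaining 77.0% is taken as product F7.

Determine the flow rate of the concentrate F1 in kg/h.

184.2 kg/h

Overall Na2CO3 balance (none leaves overhead): Na2CO3 in fresh feed = Na2CO3 in product, i.e. 419×0.195 = (1−0.230)·F1·0.576.
F1 = 81.705/(0.576×0.770) = 184.22 kg/h.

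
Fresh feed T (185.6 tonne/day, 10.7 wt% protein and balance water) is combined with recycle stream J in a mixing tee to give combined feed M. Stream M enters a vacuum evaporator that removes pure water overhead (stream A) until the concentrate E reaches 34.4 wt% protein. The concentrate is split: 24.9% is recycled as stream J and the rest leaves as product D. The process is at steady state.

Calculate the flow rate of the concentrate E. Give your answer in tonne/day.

76.87 tonne/day

Overall protein balance (none leaves overhead): protein in fresh feed = protein in product, i.e. 185.6×0.107 = (1−0.249)·E·0.344.
E = 19.859/(0.344×0.751) = 76.871 tonne/day.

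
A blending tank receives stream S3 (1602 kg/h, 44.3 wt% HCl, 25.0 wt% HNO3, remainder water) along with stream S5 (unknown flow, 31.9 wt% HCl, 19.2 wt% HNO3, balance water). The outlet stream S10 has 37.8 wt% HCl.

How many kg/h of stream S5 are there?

1765 kg/h

Let S5 be the unknown flow. Total out = 1602 + S5.
HCl balance: 709.69 + 0.319·S5 = 0.378·(1602 + S5)
(0.319 − 0.378)·S5 = 0.378×1602 − 709.69 = -104.13
S5 = -104.13 / -0.059 = 1764.9 kg/h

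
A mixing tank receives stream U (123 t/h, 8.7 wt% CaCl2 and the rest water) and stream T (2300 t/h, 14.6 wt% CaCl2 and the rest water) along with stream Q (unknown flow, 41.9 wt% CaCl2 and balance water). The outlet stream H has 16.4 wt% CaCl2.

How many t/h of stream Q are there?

199.5 t/h

Let Q be the unknown flow. Total out = 2423 + Q.
CaCl2 balance: 346.5 + 0.419·Q = 0.164·(2423 + Q)
(0.419 − 0.164)·Q = 0.164×2423 − 346.5 = 50.871
Q = 50.871 / 0.255 = 199.49 t/h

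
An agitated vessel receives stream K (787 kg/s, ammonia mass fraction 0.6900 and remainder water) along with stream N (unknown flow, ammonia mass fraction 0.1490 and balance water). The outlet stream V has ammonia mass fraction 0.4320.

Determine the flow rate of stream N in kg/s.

717.5 kg/s

Let N be the unknown flow. Total out = 787 + N.
ammonia balance: 543.03 + 0.149·N = 0.432·(787 + N)
(0.149 − 0.432)·N = 0.432×787 − 543.03 = -203.05
N = -203.05 / -0.283 = 717.48 kg/s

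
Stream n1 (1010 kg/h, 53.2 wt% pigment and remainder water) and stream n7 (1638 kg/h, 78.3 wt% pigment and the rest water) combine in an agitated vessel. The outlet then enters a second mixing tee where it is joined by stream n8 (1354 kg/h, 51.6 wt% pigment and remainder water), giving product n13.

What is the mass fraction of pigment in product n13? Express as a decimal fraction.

0.629

Overall, product flow = 4002 kg/h.
pigment in = 1010×0.532 + 1638×0.783 + 1354×0.516 = 2518.5 kg/h.
pigment fraction in n13 = 0.629.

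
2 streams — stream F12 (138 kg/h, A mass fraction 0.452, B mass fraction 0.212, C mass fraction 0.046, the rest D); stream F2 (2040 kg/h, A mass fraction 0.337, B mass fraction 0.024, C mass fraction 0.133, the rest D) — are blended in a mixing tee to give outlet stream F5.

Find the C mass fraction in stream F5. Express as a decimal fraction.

0.127

Total flow out = 138 + 2040 = 2178 kg/h.
C in = 138×0.046 + 2040×0.133 = 277.67 kg/h.
C mass fraction in F5 = 277.67/2178 = 0.127.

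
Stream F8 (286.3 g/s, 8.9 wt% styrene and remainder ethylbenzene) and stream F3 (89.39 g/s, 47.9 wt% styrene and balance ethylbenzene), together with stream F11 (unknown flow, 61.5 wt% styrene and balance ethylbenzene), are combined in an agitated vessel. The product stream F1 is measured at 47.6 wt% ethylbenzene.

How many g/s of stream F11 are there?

Let F11 be the unknown flow. Total out = 375.69 + F11.
ethylbenzene balance: 307.39 + 0.385·F11 = 0.476·(375.69 + F11)
(0.385 − 0.476)·F11 = 0.476×375.69 − 307.39 = -128.56
F11 = -128.56 / -0.091 = 1412.8 g/s

1413 g/s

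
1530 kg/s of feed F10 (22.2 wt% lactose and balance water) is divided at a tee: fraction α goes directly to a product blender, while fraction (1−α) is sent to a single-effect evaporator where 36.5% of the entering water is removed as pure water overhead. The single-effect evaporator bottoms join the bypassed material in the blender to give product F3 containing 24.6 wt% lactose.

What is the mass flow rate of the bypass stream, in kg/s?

All 1530×0.222 = 339.66 kg/s of lactose reaches F3, so F3 = 339.66/0.246 = 1380.7 kg/s and vapour = 149.27 kg/s.
The evaporator receives (1−α)·1530 of feed at 0.778 water and removes 0.365 of that water:
0.365×0.778×(1−α)×1530 = 149.27
(1−α) = 149.27/434.47 = 0.3436;  α = 0.6564.
Bypass flow = 0.6564×1530 = 1004.4 kg/s.

1004 kg/s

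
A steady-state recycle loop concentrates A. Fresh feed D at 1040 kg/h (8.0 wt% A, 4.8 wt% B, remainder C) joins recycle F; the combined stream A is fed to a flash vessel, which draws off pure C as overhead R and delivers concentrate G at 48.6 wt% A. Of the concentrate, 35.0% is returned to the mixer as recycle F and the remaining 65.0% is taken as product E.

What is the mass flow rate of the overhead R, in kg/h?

868.8 kg/h

Overall A balance (none leaves overhead): A in fresh feed = A in product, i.e. 1040×0.080 = (1−0.350)·G·0.486.
G = 83.2/(0.486×0.650) = 263.37 kg/h.
Recycle F = 0.350×263.37 = 92.181 kg/h.
Combined feed A = 1040 + 92.181 = 1132.2 kg/h.
Overhead R = A − G = 1132.2 − 263.37 = 868.81 kg/h.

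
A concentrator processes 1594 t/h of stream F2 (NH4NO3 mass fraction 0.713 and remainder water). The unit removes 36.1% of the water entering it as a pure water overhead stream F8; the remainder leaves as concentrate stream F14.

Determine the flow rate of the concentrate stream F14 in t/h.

water entering = 1594×0.287 = 457.48 t/h; overhead removed = 0.361×457.48 = 165.15 t/h.
Concentrate = 1594 − 165.15 = 1428.9 t/h.

1429 t/h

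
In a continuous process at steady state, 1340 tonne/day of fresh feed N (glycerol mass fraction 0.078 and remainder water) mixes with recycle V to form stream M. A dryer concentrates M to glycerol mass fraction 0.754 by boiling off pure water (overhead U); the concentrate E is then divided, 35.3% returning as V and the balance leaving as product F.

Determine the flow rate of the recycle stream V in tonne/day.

75.63 tonne/day

Overall glycerol balance (none leaves overhead): glycerol in fresh feed = glycerol in product, i.e. 1340×0.078 = (1−0.353)·E·0.754.
E = 104.52/(0.754×0.647) = 214.25 tonne/day.
Recycle V = 0.353×214.25 = 75.631 tonne/day.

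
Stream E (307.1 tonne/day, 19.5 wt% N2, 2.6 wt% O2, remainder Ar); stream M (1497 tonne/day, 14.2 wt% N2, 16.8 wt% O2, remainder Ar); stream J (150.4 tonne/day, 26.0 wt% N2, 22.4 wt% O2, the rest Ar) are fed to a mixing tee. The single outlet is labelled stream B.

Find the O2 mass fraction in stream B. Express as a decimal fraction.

Total flow out = 307.1 + 1497 + 150.4 = 1954.5 tonne/day.
O2 in = 307.1×0.026 + 1497×0.168 + 150.4×0.224 = 293.17 tonne/day.
O2 mass fraction in B = 293.17/1954.5 = 0.1500.

0.1500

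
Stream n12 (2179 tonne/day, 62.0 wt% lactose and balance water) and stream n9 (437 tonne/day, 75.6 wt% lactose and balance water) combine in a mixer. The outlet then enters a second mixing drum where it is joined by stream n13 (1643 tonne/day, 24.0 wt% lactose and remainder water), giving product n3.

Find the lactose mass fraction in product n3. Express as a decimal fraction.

0.487

Overall, product flow = 4259 tonne/day.
lactose in = 2179×0.620 + 437×0.756 + 1643×0.240 = 2075.7 tonne/day.
lactose fraction in n3 = 0.487.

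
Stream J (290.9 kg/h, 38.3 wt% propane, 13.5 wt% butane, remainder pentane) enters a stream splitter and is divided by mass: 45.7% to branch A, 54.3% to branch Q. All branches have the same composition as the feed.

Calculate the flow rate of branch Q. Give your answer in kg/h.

158 kg/h

Branch Q flow = 0.543×290.9 = 157.96 kg/h.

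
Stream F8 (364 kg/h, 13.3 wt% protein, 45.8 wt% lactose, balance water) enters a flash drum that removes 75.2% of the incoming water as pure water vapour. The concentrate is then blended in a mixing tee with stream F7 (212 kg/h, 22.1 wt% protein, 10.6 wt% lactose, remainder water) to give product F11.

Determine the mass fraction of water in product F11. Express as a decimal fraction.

0.387

Vapour removed = 0.752×0.409×364 = 111.95 kg/h; concentrate = 252.05 kg/h.
water reaching the mixer = 36.921 (from concentrate) + 212×0.673 = 179.6 kg/h.
Product flow = 252.05 + 212 = 464.05 kg/h; water fraction = 0.387.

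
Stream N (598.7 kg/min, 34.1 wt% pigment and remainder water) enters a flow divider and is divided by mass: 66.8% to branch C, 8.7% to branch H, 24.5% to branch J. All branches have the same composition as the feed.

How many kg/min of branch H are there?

Branch H flow = 0.087×598.7 = 52.087 kg/min.

52.09 kg/min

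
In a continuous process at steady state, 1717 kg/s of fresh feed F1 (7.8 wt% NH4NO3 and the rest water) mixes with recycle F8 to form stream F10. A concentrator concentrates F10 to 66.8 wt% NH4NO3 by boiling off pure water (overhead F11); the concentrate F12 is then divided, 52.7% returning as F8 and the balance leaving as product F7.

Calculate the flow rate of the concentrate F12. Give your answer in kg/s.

Overall NH4NO3 balance (none leaves overhead): NH4NO3 in fresh feed = NH4NO3 in product, i.e. 1717×0.078 = (1−0.527)·F12·0.668.
F12 = 133.93/(0.668×0.473) = 423.86 kg/s.

423.9 kg/s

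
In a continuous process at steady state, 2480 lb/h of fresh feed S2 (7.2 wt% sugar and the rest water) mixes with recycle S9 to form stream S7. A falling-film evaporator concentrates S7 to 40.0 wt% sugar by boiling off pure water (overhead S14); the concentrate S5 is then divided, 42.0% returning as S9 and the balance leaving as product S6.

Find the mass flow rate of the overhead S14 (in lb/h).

Overall sugar balance (none leaves overhead): sugar in fresh feed = sugar in product, i.e. 2480×0.072 = (1−0.420)·S5·0.400.
S5 = 178.56/(0.400×0.580) = 769.66 lb/h.
Recycle S9 = 0.420×769.66 = 323.26 lb/h.
Combined feed S7 = 2480 + 323.26 = 2803.3 lb/h.
Overhead S14 = S7 − S5 = 2803.3 − 769.66 = 2033.6 lb/h.

2034 lb/h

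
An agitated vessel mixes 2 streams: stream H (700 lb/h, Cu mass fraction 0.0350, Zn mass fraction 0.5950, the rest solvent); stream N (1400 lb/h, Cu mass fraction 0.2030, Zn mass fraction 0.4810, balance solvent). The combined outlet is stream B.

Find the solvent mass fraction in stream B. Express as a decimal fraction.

0.3340

Total flow out = 700 + 1400 = 2100 lb/h.
solvent in = 700×0.370 + 1400×0.316 = 701.4 lb/h.
solvent mass fraction in B = 701.4/2100 = 0.3340.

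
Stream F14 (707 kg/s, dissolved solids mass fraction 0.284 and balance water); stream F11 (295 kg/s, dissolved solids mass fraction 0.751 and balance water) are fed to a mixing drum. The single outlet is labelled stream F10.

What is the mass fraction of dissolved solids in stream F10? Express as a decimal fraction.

Total flow out = 707 + 295 = 1002 kg/s.
dissolved solids in = 707×0.284 + 295×0.751 = 422.33 kg/s.
dissolved solids mass fraction in F10 = 422.33/1002 = 0.421.

0.421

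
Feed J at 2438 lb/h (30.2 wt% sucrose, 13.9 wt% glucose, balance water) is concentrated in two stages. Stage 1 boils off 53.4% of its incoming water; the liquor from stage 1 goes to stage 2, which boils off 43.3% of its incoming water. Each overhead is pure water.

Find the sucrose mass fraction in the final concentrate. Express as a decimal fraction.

0.513

water in feed = 2438×0.559 = 1362.8 lb/h.
After stage 1: water left = (1−0.534)×1362.8 = 635.08; stream total = 1710.2 lb/h.
After stage 2: water left = (1−0.433)×635.08 = 360.09; final concentrate = 1435.3 lb/h.
sucrose fraction = 736.28/1435.3 = 0.513.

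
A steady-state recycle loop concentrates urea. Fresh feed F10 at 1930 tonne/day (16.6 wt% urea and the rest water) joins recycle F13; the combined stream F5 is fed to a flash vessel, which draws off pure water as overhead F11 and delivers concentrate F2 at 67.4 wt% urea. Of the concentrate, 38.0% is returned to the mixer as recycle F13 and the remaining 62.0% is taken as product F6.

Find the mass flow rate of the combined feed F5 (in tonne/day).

Overall urea balance (none leaves overhead): urea in fresh feed = urea in product, i.e. 1930×0.166 = (1−0.380)·F2·0.674.
F2 = 320.38/(0.674×0.620) = 766.68 tonne/day.
Recycle F13 = 0.380×766.68 = 291.34 tonne/day.
Combined feed F5 = 1930 + 291.34 = 2221.3 tonne/day.

2221 tonne/day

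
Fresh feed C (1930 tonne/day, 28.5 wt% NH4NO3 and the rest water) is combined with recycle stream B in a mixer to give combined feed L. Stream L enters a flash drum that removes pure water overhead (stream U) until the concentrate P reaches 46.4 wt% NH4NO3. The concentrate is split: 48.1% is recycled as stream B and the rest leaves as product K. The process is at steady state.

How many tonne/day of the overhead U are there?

Overall NH4NO3 balance (none leaves overhead): NH4NO3 in fresh feed = NH4NO3 in product, i.e. 1930×0.285 = (1−0.481)·P·0.464.
P = 550.05/(0.464×0.519) = 2284.1 tonne/day.
Recycle B = 0.481×2284.1 = 1098.7 tonne/day.
Combined feed L = 1930 + 1098.7 = 3028.7 tonne/day.
Overhead U = L − P = 3028.7 − 2284.1 = 744.55 tonne/day.

744.5 tonne/day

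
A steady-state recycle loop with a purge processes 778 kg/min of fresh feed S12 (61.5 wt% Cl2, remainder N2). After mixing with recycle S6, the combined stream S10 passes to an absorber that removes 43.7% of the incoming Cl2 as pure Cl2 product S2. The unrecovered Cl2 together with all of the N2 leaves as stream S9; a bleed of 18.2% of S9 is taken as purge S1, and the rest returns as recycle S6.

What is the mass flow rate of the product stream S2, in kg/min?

Cl2 in S10: m_A = 778×0.615 + (1−0.182)·(1−0.437)·m_A, so m_A = 478.47/0.5395 = 886.93 kg/min.
Product S2 = 0.437×886.93 = 387.59 kg/min.

387.6 kg/min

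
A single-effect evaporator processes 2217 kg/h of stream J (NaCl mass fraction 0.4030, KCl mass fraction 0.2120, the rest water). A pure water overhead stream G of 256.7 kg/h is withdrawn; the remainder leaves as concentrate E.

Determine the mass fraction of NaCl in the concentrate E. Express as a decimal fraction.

0.4558

NaCl is not removed: 2217×0.403 = 893.45 kg/h of NaCl enters E.
Concentrate = 2217 − 256.7 = 1960.3 kg/h.
Mass fraction = 893.45/1960.3 = 0.4558.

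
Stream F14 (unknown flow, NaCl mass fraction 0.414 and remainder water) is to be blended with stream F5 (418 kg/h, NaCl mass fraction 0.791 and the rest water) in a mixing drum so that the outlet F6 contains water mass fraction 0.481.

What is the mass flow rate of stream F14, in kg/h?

1083 kg/h

Let F14 be the unknown flow. Total out = 418 + F14.
water balance: 87.362 + 0.586·F14 = 0.481·(418 + F14)
(0.586 − 0.481)·F14 = 0.481×418 − 87.362 = 113.7
F14 = 113.7 / 0.105 = 1082.8 kg/h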